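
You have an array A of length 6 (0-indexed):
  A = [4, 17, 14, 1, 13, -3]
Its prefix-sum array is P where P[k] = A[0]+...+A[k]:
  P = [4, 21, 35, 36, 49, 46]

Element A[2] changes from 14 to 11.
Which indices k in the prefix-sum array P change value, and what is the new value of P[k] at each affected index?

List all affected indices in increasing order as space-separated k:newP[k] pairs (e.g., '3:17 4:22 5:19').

Answer: 2:32 3:33 4:46 5:43

Derivation:
P[k] = A[0] + ... + A[k]
P[k] includes A[2] iff k >= 2
Affected indices: 2, 3, ..., 5; delta = -3
  P[2]: 35 + -3 = 32
  P[3]: 36 + -3 = 33
  P[4]: 49 + -3 = 46
  P[5]: 46 + -3 = 43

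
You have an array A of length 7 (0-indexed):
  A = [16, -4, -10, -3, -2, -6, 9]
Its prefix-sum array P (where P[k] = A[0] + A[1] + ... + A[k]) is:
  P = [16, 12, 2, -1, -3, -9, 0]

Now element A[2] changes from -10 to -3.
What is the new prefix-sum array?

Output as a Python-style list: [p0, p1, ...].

Answer: [16, 12, 9, 6, 4, -2, 7]

Derivation:
Change: A[2] -10 -> -3, delta = 7
P[k] for k < 2: unchanged (A[2] not included)
P[k] for k >= 2: shift by delta = 7
  P[0] = 16 + 0 = 16
  P[1] = 12 + 0 = 12
  P[2] = 2 + 7 = 9
  P[3] = -1 + 7 = 6
  P[4] = -3 + 7 = 4
  P[5] = -9 + 7 = -2
  P[6] = 0 + 7 = 7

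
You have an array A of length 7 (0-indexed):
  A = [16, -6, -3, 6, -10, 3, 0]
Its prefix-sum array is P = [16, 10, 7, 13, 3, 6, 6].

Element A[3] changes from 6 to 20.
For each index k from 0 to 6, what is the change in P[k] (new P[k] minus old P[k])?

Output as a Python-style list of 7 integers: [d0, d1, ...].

Answer: [0, 0, 0, 14, 14, 14, 14]

Derivation:
Element change: A[3] 6 -> 20, delta = 14
For k < 3: P[k] unchanged, delta_P[k] = 0
For k >= 3: P[k] shifts by exactly 14
Delta array: [0, 0, 0, 14, 14, 14, 14]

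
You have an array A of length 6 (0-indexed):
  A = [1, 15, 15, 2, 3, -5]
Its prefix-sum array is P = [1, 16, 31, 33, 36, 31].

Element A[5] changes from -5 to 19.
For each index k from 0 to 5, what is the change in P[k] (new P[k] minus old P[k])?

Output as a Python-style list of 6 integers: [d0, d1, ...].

Element change: A[5] -5 -> 19, delta = 24
For k < 5: P[k] unchanged, delta_P[k] = 0
For k >= 5: P[k] shifts by exactly 24
Delta array: [0, 0, 0, 0, 0, 24]

Answer: [0, 0, 0, 0, 0, 24]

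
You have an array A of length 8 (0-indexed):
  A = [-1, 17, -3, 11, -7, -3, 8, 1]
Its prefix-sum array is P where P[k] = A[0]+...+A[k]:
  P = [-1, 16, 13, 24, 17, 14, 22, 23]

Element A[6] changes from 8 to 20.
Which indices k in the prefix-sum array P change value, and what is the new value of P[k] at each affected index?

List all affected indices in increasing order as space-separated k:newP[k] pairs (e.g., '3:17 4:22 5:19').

P[k] = A[0] + ... + A[k]
P[k] includes A[6] iff k >= 6
Affected indices: 6, 7, ..., 7; delta = 12
  P[6]: 22 + 12 = 34
  P[7]: 23 + 12 = 35

Answer: 6:34 7:35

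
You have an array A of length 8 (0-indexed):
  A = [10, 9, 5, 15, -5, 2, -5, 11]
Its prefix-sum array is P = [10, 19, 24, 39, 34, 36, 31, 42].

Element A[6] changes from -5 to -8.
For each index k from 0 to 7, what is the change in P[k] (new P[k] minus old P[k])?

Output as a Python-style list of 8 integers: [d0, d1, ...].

Answer: [0, 0, 0, 0, 0, 0, -3, -3]

Derivation:
Element change: A[6] -5 -> -8, delta = -3
For k < 6: P[k] unchanged, delta_P[k] = 0
For k >= 6: P[k] shifts by exactly -3
Delta array: [0, 0, 0, 0, 0, 0, -3, -3]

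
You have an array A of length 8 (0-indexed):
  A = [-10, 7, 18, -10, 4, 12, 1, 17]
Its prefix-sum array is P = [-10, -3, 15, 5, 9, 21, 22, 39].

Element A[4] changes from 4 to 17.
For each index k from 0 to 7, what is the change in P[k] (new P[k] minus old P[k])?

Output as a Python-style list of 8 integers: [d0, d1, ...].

Answer: [0, 0, 0, 0, 13, 13, 13, 13]

Derivation:
Element change: A[4] 4 -> 17, delta = 13
For k < 4: P[k] unchanged, delta_P[k] = 0
For k >= 4: P[k] shifts by exactly 13
Delta array: [0, 0, 0, 0, 13, 13, 13, 13]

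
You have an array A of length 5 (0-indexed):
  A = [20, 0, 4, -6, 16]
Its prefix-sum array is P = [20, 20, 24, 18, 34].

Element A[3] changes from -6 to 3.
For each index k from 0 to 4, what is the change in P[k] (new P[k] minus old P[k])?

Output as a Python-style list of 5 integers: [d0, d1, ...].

Answer: [0, 0, 0, 9, 9]

Derivation:
Element change: A[3] -6 -> 3, delta = 9
For k < 3: P[k] unchanged, delta_P[k] = 0
For k >= 3: P[k] shifts by exactly 9
Delta array: [0, 0, 0, 9, 9]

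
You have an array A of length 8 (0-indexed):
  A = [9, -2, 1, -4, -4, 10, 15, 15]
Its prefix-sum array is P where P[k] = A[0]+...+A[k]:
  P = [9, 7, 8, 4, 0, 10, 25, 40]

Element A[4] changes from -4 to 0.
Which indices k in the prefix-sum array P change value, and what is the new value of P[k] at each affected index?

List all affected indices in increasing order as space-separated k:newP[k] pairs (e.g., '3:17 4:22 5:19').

P[k] = A[0] + ... + A[k]
P[k] includes A[4] iff k >= 4
Affected indices: 4, 5, ..., 7; delta = 4
  P[4]: 0 + 4 = 4
  P[5]: 10 + 4 = 14
  P[6]: 25 + 4 = 29
  P[7]: 40 + 4 = 44

Answer: 4:4 5:14 6:29 7:44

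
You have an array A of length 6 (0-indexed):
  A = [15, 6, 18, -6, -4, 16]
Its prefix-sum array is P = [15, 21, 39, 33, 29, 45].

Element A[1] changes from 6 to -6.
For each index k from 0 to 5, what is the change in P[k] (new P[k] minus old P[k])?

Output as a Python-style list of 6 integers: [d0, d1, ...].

Element change: A[1] 6 -> -6, delta = -12
For k < 1: P[k] unchanged, delta_P[k] = 0
For k >= 1: P[k] shifts by exactly -12
Delta array: [0, -12, -12, -12, -12, -12]

Answer: [0, -12, -12, -12, -12, -12]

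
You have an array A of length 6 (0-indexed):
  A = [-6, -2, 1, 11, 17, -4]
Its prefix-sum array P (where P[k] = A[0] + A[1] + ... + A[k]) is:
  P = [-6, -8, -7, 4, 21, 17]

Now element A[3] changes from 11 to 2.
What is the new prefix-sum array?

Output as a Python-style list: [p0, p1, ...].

Answer: [-6, -8, -7, -5, 12, 8]

Derivation:
Change: A[3] 11 -> 2, delta = -9
P[k] for k < 3: unchanged (A[3] not included)
P[k] for k >= 3: shift by delta = -9
  P[0] = -6 + 0 = -6
  P[1] = -8 + 0 = -8
  P[2] = -7 + 0 = -7
  P[3] = 4 + -9 = -5
  P[4] = 21 + -9 = 12
  P[5] = 17 + -9 = 8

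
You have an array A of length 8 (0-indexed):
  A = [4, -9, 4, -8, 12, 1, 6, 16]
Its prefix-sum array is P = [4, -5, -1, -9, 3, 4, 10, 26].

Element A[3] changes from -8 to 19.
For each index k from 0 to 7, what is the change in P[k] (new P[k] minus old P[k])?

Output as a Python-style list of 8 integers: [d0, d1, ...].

Element change: A[3] -8 -> 19, delta = 27
For k < 3: P[k] unchanged, delta_P[k] = 0
For k >= 3: P[k] shifts by exactly 27
Delta array: [0, 0, 0, 27, 27, 27, 27, 27]

Answer: [0, 0, 0, 27, 27, 27, 27, 27]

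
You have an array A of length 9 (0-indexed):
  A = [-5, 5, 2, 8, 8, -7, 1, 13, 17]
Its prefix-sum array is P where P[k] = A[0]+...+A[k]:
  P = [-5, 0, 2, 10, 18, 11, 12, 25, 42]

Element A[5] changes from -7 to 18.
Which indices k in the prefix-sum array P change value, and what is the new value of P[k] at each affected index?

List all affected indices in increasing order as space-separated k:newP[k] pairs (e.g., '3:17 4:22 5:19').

Answer: 5:36 6:37 7:50 8:67

Derivation:
P[k] = A[0] + ... + A[k]
P[k] includes A[5] iff k >= 5
Affected indices: 5, 6, ..., 8; delta = 25
  P[5]: 11 + 25 = 36
  P[6]: 12 + 25 = 37
  P[7]: 25 + 25 = 50
  P[8]: 42 + 25 = 67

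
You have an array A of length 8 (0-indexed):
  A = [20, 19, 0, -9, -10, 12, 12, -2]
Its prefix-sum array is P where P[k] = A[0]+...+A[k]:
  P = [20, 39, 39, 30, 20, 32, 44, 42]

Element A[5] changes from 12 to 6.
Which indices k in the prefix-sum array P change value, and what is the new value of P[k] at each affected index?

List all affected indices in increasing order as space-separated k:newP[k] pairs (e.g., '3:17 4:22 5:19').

Answer: 5:26 6:38 7:36

Derivation:
P[k] = A[0] + ... + A[k]
P[k] includes A[5] iff k >= 5
Affected indices: 5, 6, ..., 7; delta = -6
  P[5]: 32 + -6 = 26
  P[6]: 44 + -6 = 38
  P[7]: 42 + -6 = 36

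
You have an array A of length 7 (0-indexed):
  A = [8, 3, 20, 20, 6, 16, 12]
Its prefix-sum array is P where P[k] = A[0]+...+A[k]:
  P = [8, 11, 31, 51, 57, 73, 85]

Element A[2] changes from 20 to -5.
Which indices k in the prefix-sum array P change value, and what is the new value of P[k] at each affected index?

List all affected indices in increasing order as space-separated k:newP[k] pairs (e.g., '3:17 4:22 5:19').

Answer: 2:6 3:26 4:32 5:48 6:60

Derivation:
P[k] = A[0] + ... + A[k]
P[k] includes A[2] iff k >= 2
Affected indices: 2, 3, ..., 6; delta = -25
  P[2]: 31 + -25 = 6
  P[3]: 51 + -25 = 26
  P[4]: 57 + -25 = 32
  P[5]: 73 + -25 = 48
  P[6]: 85 + -25 = 60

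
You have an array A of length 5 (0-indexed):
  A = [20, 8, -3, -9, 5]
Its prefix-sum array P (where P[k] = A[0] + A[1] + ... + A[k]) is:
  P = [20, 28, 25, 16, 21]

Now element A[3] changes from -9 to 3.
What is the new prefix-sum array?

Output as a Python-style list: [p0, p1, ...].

Change: A[3] -9 -> 3, delta = 12
P[k] for k < 3: unchanged (A[3] not included)
P[k] for k >= 3: shift by delta = 12
  P[0] = 20 + 0 = 20
  P[1] = 28 + 0 = 28
  P[2] = 25 + 0 = 25
  P[3] = 16 + 12 = 28
  P[4] = 21 + 12 = 33

Answer: [20, 28, 25, 28, 33]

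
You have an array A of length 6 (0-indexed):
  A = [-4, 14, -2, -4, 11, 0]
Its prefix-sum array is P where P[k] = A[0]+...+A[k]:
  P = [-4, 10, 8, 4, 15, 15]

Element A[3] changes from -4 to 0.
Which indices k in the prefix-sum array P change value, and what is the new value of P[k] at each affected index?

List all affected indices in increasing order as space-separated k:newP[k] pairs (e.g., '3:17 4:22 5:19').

Answer: 3:8 4:19 5:19

Derivation:
P[k] = A[0] + ... + A[k]
P[k] includes A[3] iff k >= 3
Affected indices: 3, 4, ..., 5; delta = 4
  P[3]: 4 + 4 = 8
  P[4]: 15 + 4 = 19
  P[5]: 15 + 4 = 19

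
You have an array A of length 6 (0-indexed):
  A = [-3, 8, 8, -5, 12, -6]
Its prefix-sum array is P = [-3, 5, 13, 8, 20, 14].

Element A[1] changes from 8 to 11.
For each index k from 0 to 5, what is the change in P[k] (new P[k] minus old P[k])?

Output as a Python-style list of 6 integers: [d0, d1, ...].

Answer: [0, 3, 3, 3, 3, 3]

Derivation:
Element change: A[1] 8 -> 11, delta = 3
For k < 1: P[k] unchanged, delta_P[k] = 0
For k >= 1: P[k] shifts by exactly 3
Delta array: [0, 3, 3, 3, 3, 3]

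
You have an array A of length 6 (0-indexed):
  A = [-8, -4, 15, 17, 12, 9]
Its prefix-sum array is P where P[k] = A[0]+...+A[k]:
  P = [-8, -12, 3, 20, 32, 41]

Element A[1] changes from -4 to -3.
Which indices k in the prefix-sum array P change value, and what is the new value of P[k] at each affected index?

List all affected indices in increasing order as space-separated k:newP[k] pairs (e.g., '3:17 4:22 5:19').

Answer: 1:-11 2:4 3:21 4:33 5:42

Derivation:
P[k] = A[0] + ... + A[k]
P[k] includes A[1] iff k >= 1
Affected indices: 1, 2, ..., 5; delta = 1
  P[1]: -12 + 1 = -11
  P[2]: 3 + 1 = 4
  P[3]: 20 + 1 = 21
  P[4]: 32 + 1 = 33
  P[5]: 41 + 1 = 42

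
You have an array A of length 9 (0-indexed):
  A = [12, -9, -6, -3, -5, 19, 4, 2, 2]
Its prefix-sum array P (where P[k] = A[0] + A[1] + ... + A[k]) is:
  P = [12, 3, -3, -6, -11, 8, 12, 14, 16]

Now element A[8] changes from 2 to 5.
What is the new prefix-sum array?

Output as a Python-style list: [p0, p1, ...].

Answer: [12, 3, -3, -6, -11, 8, 12, 14, 19]

Derivation:
Change: A[8] 2 -> 5, delta = 3
P[k] for k < 8: unchanged (A[8] not included)
P[k] for k >= 8: shift by delta = 3
  P[0] = 12 + 0 = 12
  P[1] = 3 + 0 = 3
  P[2] = -3 + 0 = -3
  P[3] = -6 + 0 = -6
  P[4] = -11 + 0 = -11
  P[5] = 8 + 0 = 8
  P[6] = 12 + 0 = 12
  P[7] = 14 + 0 = 14
  P[8] = 16 + 3 = 19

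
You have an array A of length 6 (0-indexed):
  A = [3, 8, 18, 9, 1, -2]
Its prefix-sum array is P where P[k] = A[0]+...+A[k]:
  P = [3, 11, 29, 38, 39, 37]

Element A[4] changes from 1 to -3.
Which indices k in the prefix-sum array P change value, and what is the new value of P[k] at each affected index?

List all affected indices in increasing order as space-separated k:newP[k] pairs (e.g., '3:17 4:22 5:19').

P[k] = A[0] + ... + A[k]
P[k] includes A[4] iff k >= 4
Affected indices: 4, 5, ..., 5; delta = -4
  P[4]: 39 + -4 = 35
  P[5]: 37 + -4 = 33

Answer: 4:35 5:33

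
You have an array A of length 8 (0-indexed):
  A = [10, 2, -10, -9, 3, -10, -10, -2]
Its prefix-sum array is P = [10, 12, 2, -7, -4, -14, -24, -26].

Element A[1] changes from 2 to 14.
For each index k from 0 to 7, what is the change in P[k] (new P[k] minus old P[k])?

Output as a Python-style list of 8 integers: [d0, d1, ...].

Answer: [0, 12, 12, 12, 12, 12, 12, 12]

Derivation:
Element change: A[1] 2 -> 14, delta = 12
For k < 1: P[k] unchanged, delta_P[k] = 0
For k >= 1: P[k] shifts by exactly 12
Delta array: [0, 12, 12, 12, 12, 12, 12, 12]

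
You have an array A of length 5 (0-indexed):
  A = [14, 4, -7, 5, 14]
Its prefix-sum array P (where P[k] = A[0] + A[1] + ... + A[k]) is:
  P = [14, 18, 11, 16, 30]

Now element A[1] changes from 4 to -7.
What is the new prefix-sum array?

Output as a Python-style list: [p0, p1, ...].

Change: A[1] 4 -> -7, delta = -11
P[k] for k < 1: unchanged (A[1] not included)
P[k] for k >= 1: shift by delta = -11
  P[0] = 14 + 0 = 14
  P[1] = 18 + -11 = 7
  P[2] = 11 + -11 = 0
  P[3] = 16 + -11 = 5
  P[4] = 30 + -11 = 19

Answer: [14, 7, 0, 5, 19]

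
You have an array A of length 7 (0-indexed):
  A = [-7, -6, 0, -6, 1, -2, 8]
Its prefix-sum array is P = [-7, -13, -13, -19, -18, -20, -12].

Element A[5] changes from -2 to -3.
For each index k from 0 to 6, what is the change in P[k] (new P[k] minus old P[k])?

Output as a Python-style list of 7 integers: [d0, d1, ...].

Answer: [0, 0, 0, 0, 0, -1, -1]

Derivation:
Element change: A[5] -2 -> -3, delta = -1
For k < 5: P[k] unchanged, delta_P[k] = 0
For k >= 5: P[k] shifts by exactly -1
Delta array: [0, 0, 0, 0, 0, -1, -1]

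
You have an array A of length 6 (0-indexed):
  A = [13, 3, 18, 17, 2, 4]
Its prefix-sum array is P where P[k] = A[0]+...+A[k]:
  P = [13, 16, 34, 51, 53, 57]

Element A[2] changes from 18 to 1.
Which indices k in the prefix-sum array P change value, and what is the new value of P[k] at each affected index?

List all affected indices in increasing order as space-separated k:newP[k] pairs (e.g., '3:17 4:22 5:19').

Answer: 2:17 3:34 4:36 5:40

Derivation:
P[k] = A[0] + ... + A[k]
P[k] includes A[2] iff k >= 2
Affected indices: 2, 3, ..., 5; delta = -17
  P[2]: 34 + -17 = 17
  P[3]: 51 + -17 = 34
  P[4]: 53 + -17 = 36
  P[5]: 57 + -17 = 40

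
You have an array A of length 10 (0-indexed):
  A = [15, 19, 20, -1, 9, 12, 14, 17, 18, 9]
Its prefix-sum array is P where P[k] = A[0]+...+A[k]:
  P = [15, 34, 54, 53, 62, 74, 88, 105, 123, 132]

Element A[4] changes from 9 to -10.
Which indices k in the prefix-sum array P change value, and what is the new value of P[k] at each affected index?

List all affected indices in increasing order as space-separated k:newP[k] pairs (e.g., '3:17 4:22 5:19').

P[k] = A[0] + ... + A[k]
P[k] includes A[4] iff k >= 4
Affected indices: 4, 5, ..., 9; delta = -19
  P[4]: 62 + -19 = 43
  P[5]: 74 + -19 = 55
  P[6]: 88 + -19 = 69
  P[7]: 105 + -19 = 86
  P[8]: 123 + -19 = 104
  P[9]: 132 + -19 = 113

Answer: 4:43 5:55 6:69 7:86 8:104 9:113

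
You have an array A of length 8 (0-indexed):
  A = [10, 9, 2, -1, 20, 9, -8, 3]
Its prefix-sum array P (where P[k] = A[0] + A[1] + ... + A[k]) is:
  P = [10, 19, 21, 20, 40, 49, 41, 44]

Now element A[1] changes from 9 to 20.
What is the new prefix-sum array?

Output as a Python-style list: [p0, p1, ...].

Answer: [10, 30, 32, 31, 51, 60, 52, 55]

Derivation:
Change: A[1] 9 -> 20, delta = 11
P[k] for k < 1: unchanged (A[1] not included)
P[k] for k >= 1: shift by delta = 11
  P[0] = 10 + 0 = 10
  P[1] = 19 + 11 = 30
  P[2] = 21 + 11 = 32
  P[3] = 20 + 11 = 31
  P[4] = 40 + 11 = 51
  P[5] = 49 + 11 = 60
  P[6] = 41 + 11 = 52
  P[7] = 44 + 11 = 55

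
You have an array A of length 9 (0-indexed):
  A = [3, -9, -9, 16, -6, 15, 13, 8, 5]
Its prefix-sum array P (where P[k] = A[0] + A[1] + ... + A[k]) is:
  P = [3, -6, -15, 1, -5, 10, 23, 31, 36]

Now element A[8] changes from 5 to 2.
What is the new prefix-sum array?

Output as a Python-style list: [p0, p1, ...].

Change: A[8] 5 -> 2, delta = -3
P[k] for k < 8: unchanged (A[8] not included)
P[k] for k >= 8: shift by delta = -3
  P[0] = 3 + 0 = 3
  P[1] = -6 + 0 = -6
  P[2] = -15 + 0 = -15
  P[3] = 1 + 0 = 1
  P[4] = -5 + 0 = -5
  P[5] = 10 + 0 = 10
  P[6] = 23 + 0 = 23
  P[7] = 31 + 0 = 31
  P[8] = 36 + -3 = 33

Answer: [3, -6, -15, 1, -5, 10, 23, 31, 33]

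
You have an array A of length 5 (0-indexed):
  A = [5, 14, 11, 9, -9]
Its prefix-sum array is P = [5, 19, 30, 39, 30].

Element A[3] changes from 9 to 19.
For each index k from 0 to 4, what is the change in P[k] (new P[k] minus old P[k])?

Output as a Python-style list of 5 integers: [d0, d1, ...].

Element change: A[3] 9 -> 19, delta = 10
For k < 3: P[k] unchanged, delta_P[k] = 0
For k >= 3: P[k] shifts by exactly 10
Delta array: [0, 0, 0, 10, 10]

Answer: [0, 0, 0, 10, 10]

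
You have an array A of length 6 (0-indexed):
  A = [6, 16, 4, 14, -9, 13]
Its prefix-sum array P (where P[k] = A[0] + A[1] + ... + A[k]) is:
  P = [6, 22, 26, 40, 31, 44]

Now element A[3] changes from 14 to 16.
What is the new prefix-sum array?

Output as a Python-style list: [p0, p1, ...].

Change: A[3] 14 -> 16, delta = 2
P[k] for k < 3: unchanged (A[3] not included)
P[k] for k >= 3: shift by delta = 2
  P[0] = 6 + 0 = 6
  P[1] = 22 + 0 = 22
  P[2] = 26 + 0 = 26
  P[3] = 40 + 2 = 42
  P[4] = 31 + 2 = 33
  P[5] = 44 + 2 = 46

Answer: [6, 22, 26, 42, 33, 46]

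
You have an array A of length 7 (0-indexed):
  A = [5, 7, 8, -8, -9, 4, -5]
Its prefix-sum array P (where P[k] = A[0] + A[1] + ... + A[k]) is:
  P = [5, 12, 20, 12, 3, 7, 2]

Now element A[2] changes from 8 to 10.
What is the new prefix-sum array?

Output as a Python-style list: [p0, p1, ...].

Answer: [5, 12, 22, 14, 5, 9, 4]

Derivation:
Change: A[2] 8 -> 10, delta = 2
P[k] for k < 2: unchanged (A[2] not included)
P[k] for k >= 2: shift by delta = 2
  P[0] = 5 + 0 = 5
  P[1] = 12 + 0 = 12
  P[2] = 20 + 2 = 22
  P[3] = 12 + 2 = 14
  P[4] = 3 + 2 = 5
  P[5] = 7 + 2 = 9
  P[6] = 2 + 2 = 4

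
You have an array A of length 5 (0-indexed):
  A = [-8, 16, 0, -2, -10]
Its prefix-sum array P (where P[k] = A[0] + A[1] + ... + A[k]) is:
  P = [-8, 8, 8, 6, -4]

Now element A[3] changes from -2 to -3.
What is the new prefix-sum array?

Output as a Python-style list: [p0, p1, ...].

Change: A[3] -2 -> -3, delta = -1
P[k] for k < 3: unchanged (A[3] not included)
P[k] for k >= 3: shift by delta = -1
  P[0] = -8 + 0 = -8
  P[1] = 8 + 0 = 8
  P[2] = 8 + 0 = 8
  P[3] = 6 + -1 = 5
  P[4] = -4 + -1 = -5

Answer: [-8, 8, 8, 5, -5]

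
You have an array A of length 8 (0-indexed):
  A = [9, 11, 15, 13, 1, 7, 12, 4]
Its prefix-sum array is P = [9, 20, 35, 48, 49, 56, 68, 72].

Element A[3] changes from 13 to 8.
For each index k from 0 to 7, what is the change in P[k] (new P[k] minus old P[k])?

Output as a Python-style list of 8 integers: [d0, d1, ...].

Answer: [0, 0, 0, -5, -5, -5, -5, -5]

Derivation:
Element change: A[3] 13 -> 8, delta = -5
For k < 3: P[k] unchanged, delta_P[k] = 0
For k >= 3: P[k] shifts by exactly -5
Delta array: [0, 0, 0, -5, -5, -5, -5, -5]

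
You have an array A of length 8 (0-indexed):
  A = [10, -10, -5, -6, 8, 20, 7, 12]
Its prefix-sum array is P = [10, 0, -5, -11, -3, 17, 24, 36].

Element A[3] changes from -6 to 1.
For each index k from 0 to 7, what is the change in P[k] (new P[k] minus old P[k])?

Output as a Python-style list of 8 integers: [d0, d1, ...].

Answer: [0, 0, 0, 7, 7, 7, 7, 7]

Derivation:
Element change: A[3] -6 -> 1, delta = 7
For k < 3: P[k] unchanged, delta_P[k] = 0
For k >= 3: P[k] shifts by exactly 7
Delta array: [0, 0, 0, 7, 7, 7, 7, 7]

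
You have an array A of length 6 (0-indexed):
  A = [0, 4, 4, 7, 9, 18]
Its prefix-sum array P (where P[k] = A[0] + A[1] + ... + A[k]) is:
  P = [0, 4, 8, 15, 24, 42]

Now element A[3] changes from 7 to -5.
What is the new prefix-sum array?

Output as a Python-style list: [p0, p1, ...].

Answer: [0, 4, 8, 3, 12, 30]

Derivation:
Change: A[3] 7 -> -5, delta = -12
P[k] for k < 3: unchanged (A[3] not included)
P[k] for k >= 3: shift by delta = -12
  P[0] = 0 + 0 = 0
  P[1] = 4 + 0 = 4
  P[2] = 8 + 0 = 8
  P[3] = 15 + -12 = 3
  P[4] = 24 + -12 = 12
  P[5] = 42 + -12 = 30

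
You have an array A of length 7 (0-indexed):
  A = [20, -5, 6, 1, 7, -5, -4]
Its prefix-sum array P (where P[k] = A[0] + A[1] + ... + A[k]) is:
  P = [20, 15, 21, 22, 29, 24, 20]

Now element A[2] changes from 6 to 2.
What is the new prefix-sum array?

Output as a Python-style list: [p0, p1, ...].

Change: A[2] 6 -> 2, delta = -4
P[k] for k < 2: unchanged (A[2] not included)
P[k] for k >= 2: shift by delta = -4
  P[0] = 20 + 0 = 20
  P[1] = 15 + 0 = 15
  P[2] = 21 + -4 = 17
  P[3] = 22 + -4 = 18
  P[4] = 29 + -4 = 25
  P[5] = 24 + -4 = 20
  P[6] = 20 + -4 = 16

Answer: [20, 15, 17, 18, 25, 20, 16]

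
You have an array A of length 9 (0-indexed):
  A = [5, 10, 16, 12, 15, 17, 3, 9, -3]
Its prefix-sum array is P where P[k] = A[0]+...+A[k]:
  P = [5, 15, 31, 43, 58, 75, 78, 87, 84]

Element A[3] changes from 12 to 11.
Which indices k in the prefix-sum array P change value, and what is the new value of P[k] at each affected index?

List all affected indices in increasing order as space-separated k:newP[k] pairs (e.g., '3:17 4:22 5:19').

Answer: 3:42 4:57 5:74 6:77 7:86 8:83

Derivation:
P[k] = A[0] + ... + A[k]
P[k] includes A[3] iff k >= 3
Affected indices: 3, 4, ..., 8; delta = -1
  P[3]: 43 + -1 = 42
  P[4]: 58 + -1 = 57
  P[5]: 75 + -1 = 74
  P[6]: 78 + -1 = 77
  P[7]: 87 + -1 = 86
  P[8]: 84 + -1 = 83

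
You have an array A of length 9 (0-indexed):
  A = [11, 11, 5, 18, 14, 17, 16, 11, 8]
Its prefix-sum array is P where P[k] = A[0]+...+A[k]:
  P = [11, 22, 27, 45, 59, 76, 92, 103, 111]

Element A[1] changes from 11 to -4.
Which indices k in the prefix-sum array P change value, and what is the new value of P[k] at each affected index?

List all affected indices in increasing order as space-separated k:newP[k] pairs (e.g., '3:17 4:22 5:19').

P[k] = A[0] + ... + A[k]
P[k] includes A[1] iff k >= 1
Affected indices: 1, 2, ..., 8; delta = -15
  P[1]: 22 + -15 = 7
  P[2]: 27 + -15 = 12
  P[3]: 45 + -15 = 30
  P[4]: 59 + -15 = 44
  P[5]: 76 + -15 = 61
  P[6]: 92 + -15 = 77
  P[7]: 103 + -15 = 88
  P[8]: 111 + -15 = 96

Answer: 1:7 2:12 3:30 4:44 5:61 6:77 7:88 8:96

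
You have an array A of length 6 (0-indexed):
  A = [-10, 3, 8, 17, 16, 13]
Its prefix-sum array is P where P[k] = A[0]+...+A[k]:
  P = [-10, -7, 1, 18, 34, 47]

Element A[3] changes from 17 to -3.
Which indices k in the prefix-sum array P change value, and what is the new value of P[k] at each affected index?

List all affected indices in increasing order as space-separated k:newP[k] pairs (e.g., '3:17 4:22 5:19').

P[k] = A[0] + ... + A[k]
P[k] includes A[3] iff k >= 3
Affected indices: 3, 4, ..., 5; delta = -20
  P[3]: 18 + -20 = -2
  P[4]: 34 + -20 = 14
  P[5]: 47 + -20 = 27

Answer: 3:-2 4:14 5:27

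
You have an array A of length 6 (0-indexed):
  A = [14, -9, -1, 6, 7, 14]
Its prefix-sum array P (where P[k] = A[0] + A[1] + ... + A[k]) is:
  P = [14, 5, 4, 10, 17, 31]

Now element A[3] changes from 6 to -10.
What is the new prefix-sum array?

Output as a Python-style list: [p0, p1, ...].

Change: A[3] 6 -> -10, delta = -16
P[k] for k < 3: unchanged (A[3] not included)
P[k] for k >= 3: shift by delta = -16
  P[0] = 14 + 0 = 14
  P[1] = 5 + 0 = 5
  P[2] = 4 + 0 = 4
  P[3] = 10 + -16 = -6
  P[4] = 17 + -16 = 1
  P[5] = 31 + -16 = 15

Answer: [14, 5, 4, -6, 1, 15]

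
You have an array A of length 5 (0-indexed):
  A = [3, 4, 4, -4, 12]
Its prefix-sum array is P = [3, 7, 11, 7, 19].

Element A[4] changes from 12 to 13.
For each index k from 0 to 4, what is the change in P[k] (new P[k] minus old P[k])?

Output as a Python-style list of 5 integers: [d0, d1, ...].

Answer: [0, 0, 0, 0, 1]

Derivation:
Element change: A[4] 12 -> 13, delta = 1
For k < 4: P[k] unchanged, delta_P[k] = 0
For k >= 4: P[k] shifts by exactly 1
Delta array: [0, 0, 0, 0, 1]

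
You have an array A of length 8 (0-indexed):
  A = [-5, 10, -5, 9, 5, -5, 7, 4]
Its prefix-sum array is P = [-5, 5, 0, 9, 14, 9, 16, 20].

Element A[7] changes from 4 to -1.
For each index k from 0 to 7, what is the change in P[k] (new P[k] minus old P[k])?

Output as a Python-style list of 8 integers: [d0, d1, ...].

Answer: [0, 0, 0, 0, 0, 0, 0, -5]

Derivation:
Element change: A[7] 4 -> -1, delta = -5
For k < 7: P[k] unchanged, delta_P[k] = 0
For k >= 7: P[k] shifts by exactly -5
Delta array: [0, 0, 0, 0, 0, 0, 0, -5]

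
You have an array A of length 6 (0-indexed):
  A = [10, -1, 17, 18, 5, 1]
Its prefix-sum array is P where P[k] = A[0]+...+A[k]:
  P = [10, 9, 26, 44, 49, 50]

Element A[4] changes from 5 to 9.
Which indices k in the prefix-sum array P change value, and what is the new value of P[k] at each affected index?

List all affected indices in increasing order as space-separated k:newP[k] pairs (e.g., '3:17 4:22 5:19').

Answer: 4:53 5:54

Derivation:
P[k] = A[0] + ... + A[k]
P[k] includes A[4] iff k >= 4
Affected indices: 4, 5, ..., 5; delta = 4
  P[4]: 49 + 4 = 53
  P[5]: 50 + 4 = 54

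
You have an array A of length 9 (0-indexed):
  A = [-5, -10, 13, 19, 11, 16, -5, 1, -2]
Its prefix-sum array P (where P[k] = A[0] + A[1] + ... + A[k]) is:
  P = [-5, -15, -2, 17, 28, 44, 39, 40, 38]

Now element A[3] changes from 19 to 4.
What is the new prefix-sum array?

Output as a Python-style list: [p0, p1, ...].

Change: A[3] 19 -> 4, delta = -15
P[k] for k < 3: unchanged (A[3] not included)
P[k] for k >= 3: shift by delta = -15
  P[0] = -5 + 0 = -5
  P[1] = -15 + 0 = -15
  P[2] = -2 + 0 = -2
  P[3] = 17 + -15 = 2
  P[4] = 28 + -15 = 13
  P[5] = 44 + -15 = 29
  P[6] = 39 + -15 = 24
  P[7] = 40 + -15 = 25
  P[8] = 38 + -15 = 23

Answer: [-5, -15, -2, 2, 13, 29, 24, 25, 23]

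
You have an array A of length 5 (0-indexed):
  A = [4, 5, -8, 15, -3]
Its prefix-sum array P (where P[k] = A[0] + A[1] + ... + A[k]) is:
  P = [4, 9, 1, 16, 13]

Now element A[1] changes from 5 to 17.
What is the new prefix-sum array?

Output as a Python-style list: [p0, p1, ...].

Change: A[1] 5 -> 17, delta = 12
P[k] for k < 1: unchanged (A[1] not included)
P[k] for k >= 1: shift by delta = 12
  P[0] = 4 + 0 = 4
  P[1] = 9 + 12 = 21
  P[2] = 1 + 12 = 13
  P[3] = 16 + 12 = 28
  P[4] = 13 + 12 = 25

Answer: [4, 21, 13, 28, 25]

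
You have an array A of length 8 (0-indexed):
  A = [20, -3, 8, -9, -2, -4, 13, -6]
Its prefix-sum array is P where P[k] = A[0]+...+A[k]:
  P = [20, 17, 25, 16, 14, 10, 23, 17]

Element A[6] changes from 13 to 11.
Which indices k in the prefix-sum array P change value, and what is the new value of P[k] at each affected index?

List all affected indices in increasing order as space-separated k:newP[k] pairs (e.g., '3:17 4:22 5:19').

Answer: 6:21 7:15

Derivation:
P[k] = A[0] + ... + A[k]
P[k] includes A[6] iff k >= 6
Affected indices: 6, 7, ..., 7; delta = -2
  P[6]: 23 + -2 = 21
  P[7]: 17 + -2 = 15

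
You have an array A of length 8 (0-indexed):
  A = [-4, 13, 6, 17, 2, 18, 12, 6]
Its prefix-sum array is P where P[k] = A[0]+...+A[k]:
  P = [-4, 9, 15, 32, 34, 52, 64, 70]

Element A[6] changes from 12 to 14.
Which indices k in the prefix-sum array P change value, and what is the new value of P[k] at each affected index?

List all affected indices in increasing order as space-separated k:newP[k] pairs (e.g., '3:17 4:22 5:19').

Answer: 6:66 7:72

Derivation:
P[k] = A[0] + ... + A[k]
P[k] includes A[6] iff k >= 6
Affected indices: 6, 7, ..., 7; delta = 2
  P[6]: 64 + 2 = 66
  P[7]: 70 + 2 = 72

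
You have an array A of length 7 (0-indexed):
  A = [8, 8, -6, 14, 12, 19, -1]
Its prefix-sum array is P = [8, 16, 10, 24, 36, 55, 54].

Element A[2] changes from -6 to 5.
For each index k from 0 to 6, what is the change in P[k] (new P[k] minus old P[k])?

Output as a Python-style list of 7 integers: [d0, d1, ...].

Answer: [0, 0, 11, 11, 11, 11, 11]

Derivation:
Element change: A[2] -6 -> 5, delta = 11
For k < 2: P[k] unchanged, delta_P[k] = 0
For k >= 2: P[k] shifts by exactly 11
Delta array: [0, 0, 11, 11, 11, 11, 11]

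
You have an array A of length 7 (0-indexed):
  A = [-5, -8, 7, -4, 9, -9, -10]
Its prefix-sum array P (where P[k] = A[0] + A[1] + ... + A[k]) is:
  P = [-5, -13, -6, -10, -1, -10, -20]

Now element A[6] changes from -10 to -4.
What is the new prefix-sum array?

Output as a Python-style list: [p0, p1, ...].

Change: A[6] -10 -> -4, delta = 6
P[k] for k < 6: unchanged (A[6] not included)
P[k] for k >= 6: shift by delta = 6
  P[0] = -5 + 0 = -5
  P[1] = -13 + 0 = -13
  P[2] = -6 + 0 = -6
  P[3] = -10 + 0 = -10
  P[4] = -1 + 0 = -1
  P[5] = -10 + 0 = -10
  P[6] = -20 + 6 = -14

Answer: [-5, -13, -6, -10, -1, -10, -14]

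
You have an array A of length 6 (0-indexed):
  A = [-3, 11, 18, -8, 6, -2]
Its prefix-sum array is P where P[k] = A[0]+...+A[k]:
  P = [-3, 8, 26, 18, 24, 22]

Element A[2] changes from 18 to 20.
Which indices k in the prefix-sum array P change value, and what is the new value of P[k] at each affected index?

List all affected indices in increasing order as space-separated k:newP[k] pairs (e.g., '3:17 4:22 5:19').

Answer: 2:28 3:20 4:26 5:24

Derivation:
P[k] = A[0] + ... + A[k]
P[k] includes A[2] iff k >= 2
Affected indices: 2, 3, ..., 5; delta = 2
  P[2]: 26 + 2 = 28
  P[3]: 18 + 2 = 20
  P[4]: 24 + 2 = 26
  P[5]: 22 + 2 = 24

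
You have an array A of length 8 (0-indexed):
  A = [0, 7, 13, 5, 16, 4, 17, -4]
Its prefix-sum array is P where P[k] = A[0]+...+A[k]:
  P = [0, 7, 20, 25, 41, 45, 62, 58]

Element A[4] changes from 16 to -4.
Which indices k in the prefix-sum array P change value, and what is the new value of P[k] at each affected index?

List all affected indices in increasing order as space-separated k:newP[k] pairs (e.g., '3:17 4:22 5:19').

Answer: 4:21 5:25 6:42 7:38

Derivation:
P[k] = A[0] + ... + A[k]
P[k] includes A[4] iff k >= 4
Affected indices: 4, 5, ..., 7; delta = -20
  P[4]: 41 + -20 = 21
  P[5]: 45 + -20 = 25
  P[6]: 62 + -20 = 42
  P[7]: 58 + -20 = 38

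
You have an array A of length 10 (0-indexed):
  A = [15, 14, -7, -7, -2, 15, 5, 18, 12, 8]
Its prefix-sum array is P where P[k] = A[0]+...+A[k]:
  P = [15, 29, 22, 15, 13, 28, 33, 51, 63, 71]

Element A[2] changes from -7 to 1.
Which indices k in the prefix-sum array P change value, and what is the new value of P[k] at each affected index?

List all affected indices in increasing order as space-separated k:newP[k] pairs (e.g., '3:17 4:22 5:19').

Answer: 2:30 3:23 4:21 5:36 6:41 7:59 8:71 9:79

Derivation:
P[k] = A[0] + ... + A[k]
P[k] includes A[2] iff k >= 2
Affected indices: 2, 3, ..., 9; delta = 8
  P[2]: 22 + 8 = 30
  P[3]: 15 + 8 = 23
  P[4]: 13 + 8 = 21
  P[5]: 28 + 8 = 36
  P[6]: 33 + 8 = 41
  P[7]: 51 + 8 = 59
  P[8]: 63 + 8 = 71
  P[9]: 71 + 8 = 79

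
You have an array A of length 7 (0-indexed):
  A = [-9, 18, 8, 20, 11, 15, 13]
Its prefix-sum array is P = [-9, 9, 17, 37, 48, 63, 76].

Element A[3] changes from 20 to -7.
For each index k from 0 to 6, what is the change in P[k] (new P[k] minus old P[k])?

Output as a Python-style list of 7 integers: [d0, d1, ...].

Element change: A[3] 20 -> -7, delta = -27
For k < 3: P[k] unchanged, delta_P[k] = 0
For k >= 3: P[k] shifts by exactly -27
Delta array: [0, 0, 0, -27, -27, -27, -27]

Answer: [0, 0, 0, -27, -27, -27, -27]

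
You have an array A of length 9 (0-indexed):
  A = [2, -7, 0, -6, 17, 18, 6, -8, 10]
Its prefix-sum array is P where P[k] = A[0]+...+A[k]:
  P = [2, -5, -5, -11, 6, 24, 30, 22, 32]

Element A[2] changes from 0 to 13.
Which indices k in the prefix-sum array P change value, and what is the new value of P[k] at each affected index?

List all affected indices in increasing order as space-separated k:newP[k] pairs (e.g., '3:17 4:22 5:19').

P[k] = A[0] + ... + A[k]
P[k] includes A[2] iff k >= 2
Affected indices: 2, 3, ..., 8; delta = 13
  P[2]: -5 + 13 = 8
  P[3]: -11 + 13 = 2
  P[4]: 6 + 13 = 19
  P[5]: 24 + 13 = 37
  P[6]: 30 + 13 = 43
  P[7]: 22 + 13 = 35
  P[8]: 32 + 13 = 45

Answer: 2:8 3:2 4:19 5:37 6:43 7:35 8:45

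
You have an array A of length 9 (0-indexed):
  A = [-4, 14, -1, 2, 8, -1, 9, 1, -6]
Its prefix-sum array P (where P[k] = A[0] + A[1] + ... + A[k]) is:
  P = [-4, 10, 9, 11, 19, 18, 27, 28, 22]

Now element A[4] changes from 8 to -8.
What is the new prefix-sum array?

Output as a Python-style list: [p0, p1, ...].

Change: A[4] 8 -> -8, delta = -16
P[k] for k < 4: unchanged (A[4] not included)
P[k] for k >= 4: shift by delta = -16
  P[0] = -4 + 0 = -4
  P[1] = 10 + 0 = 10
  P[2] = 9 + 0 = 9
  P[3] = 11 + 0 = 11
  P[4] = 19 + -16 = 3
  P[5] = 18 + -16 = 2
  P[6] = 27 + -16 = 11
  P[7] = 28 + -16 = 12
  P[8] = 22 + -16 = 6

Answer: [-4, 10, 9, 11, 3, 2, 11, 12, 6]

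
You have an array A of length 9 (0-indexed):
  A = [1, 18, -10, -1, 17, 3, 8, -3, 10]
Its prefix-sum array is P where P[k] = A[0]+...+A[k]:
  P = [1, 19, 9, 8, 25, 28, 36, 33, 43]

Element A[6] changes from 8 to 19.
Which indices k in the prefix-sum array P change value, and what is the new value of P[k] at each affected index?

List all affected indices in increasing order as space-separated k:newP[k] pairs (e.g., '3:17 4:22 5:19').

Answer: 6:47 7:44 8:54

Derivation:
P[k] = A[0] + ... + A[k]
P[k] includes A[6] iff k >= 6
Affected indices: 6, 7, ..., 8; delta = 11
  P[6]: 36 + 11 = 47
  P[7]: 33 + 11 = 44
  P[8]: 43 + 11 = 54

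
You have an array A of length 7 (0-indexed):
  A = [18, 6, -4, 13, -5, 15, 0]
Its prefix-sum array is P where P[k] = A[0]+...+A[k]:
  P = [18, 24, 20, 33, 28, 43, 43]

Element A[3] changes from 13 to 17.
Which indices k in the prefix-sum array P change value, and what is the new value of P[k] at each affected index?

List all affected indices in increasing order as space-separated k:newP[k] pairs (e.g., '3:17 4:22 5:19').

P[k] = A[0] + ... + A[k]
P[k] includes A[3] iff k >= 3
Affected indices: 3, 4, ..., 6; delta = 4
  P[3]: 33 + 4 = 37
  P[4]: 28 + 4 = 32
  P[5]: 43 + 4 = 47
  P[6]: 43 + 4 = 47

Answer: 3:37 4:32 5:47 6:47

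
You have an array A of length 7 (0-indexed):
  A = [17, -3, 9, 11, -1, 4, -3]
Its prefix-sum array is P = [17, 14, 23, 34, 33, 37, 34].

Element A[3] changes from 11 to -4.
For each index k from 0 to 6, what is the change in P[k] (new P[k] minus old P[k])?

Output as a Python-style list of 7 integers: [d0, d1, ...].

Answer: [0, 0, 0, -15, -15, -15, -15]

Derivation:
Element change: A[3] 11 -> -4, delta = -15
For k < 3: P[k] unchanged, delta_P[k] = 0
For k >= 3: P[k] shifts by exactly -15
Delta array: [0, 0, 0, -15, -15, -15, -15]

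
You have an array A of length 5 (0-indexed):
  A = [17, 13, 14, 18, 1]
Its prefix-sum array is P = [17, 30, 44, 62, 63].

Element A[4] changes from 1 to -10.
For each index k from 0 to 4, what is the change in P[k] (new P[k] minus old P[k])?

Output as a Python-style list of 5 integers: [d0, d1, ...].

Element change: A[4] 1 -> -10, delta = -11
For k < 4: P[k] unchanged, delta_P[k] = 0
For k >= 4: P[k] shifts by exactly -11
Delta array: [0, 0, 0, 0, -11]

Answer: [0, 0, 0, 0, -11]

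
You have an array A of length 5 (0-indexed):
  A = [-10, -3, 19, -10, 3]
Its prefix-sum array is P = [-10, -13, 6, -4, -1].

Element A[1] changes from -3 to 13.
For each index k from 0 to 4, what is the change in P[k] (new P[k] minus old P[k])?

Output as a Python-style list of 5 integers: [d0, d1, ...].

Answer: [0, 16, 16, 16, 16]

Derivation:
Element change: A[1] -3 -> 13, delta = 16
For k < 1: P[k] unchanged, delta_P[k] = 0
For k >= 1: P[k] shifts by exactly 16
Delta array: [0, 16, 16, 16, 16]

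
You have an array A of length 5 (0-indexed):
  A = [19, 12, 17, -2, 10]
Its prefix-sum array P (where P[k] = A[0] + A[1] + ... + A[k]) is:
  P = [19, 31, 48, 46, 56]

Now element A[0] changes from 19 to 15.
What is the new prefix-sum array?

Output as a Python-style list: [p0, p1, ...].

Answer: [15, 27, 44, 42, 52]

Derivation:
Change: A[0] 19 -> 15, delta = -4
P[k] for k < 0: unchanged (A[0] not included)
P[k] for k >= 0: shift by delta = -4
  P[0] = 19 + -4 = 15
  P[1] = 31 + -4 = 27
  P[2] = 48 + -4 = 44
  P[3] = 46 + -4 = 42
  P[4] = 56 + -4 = 52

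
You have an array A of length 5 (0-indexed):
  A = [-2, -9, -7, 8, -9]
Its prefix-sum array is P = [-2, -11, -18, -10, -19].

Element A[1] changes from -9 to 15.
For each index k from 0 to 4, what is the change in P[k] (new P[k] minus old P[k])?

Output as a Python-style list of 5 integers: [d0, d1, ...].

Element change: A[1] -9 -> 15, delta = 24
For k < 1: P[k] unchanged, delta_P[k] = 0
For k >= 1: P[k] shifts by exactly 24
Delta array: [0, 24, 24, 24, 24]

Answer: [0, 24, 24, 24, 24]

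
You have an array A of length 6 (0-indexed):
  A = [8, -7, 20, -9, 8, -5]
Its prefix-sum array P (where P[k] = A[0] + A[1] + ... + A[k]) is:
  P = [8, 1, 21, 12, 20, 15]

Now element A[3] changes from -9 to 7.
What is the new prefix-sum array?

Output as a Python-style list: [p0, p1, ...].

Change: A[3] -9 -> 7, delta = 16
P[k] for k < 3: unchanged (A[3] not included)
P[k] for k >= 3: shift by delta = 16
  P[0] = 8 + 0 = 8
  P[1] = 1 + 0 = 1
  P[2] = 21 + 0 = 21
  P[3] = 12 + 16 = 28
  P[4] = 20 + 16 = 36
  P[5] = 15 + 16 = 31

Answer: [8, 1, 21, 28, 36, 31]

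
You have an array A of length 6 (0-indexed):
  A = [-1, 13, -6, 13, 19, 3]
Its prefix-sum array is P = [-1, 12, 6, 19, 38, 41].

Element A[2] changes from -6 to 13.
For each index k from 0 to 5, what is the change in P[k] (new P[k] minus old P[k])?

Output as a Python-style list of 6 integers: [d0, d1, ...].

Element change: A[2] -6 -> 13, delta = 19
For k < 2: P[k] unchanged, delta_P[k] = 0
For k >= 2: P[k] shifts by exactly 19
Delta array: [0, 0, 19, 19, 19, 19]

Answer: [0, 0, 19, 19, 19, 19]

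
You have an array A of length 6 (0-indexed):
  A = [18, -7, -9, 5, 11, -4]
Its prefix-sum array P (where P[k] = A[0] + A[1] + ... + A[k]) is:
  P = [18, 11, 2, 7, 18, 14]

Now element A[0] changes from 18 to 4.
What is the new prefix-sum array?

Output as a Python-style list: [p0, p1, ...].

Change: A[0] 18 -> 4, delta = -14
P[k] for k < 0: unchanged (A[0] not included)
P[k] for k >= 0: shift by delta = -14
  P[0] = 18 + -14 = 4
  P[1] = 11 + -14 = -3
  P[2] = 2 + -14 = -12
  P[3] = 7 + -14 = -7
  P[4] = 18 + -14 = 4
  P[5] = 14 + -14 = 0

Answer: [4, -3, -12, -7, 4, 0]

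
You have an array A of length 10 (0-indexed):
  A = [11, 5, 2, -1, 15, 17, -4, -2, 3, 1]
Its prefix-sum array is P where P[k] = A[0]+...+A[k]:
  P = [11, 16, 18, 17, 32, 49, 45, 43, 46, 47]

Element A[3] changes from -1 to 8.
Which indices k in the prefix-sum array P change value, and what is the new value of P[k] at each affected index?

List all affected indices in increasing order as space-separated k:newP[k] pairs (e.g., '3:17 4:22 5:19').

P[k] = A[0] + ... + A[k]
P[k] includes A[3] iff k >= 3
Affected indices: 3, 4, ..., 9; delta = 9
  P[3]: 17 + 9 = 26
  P[4]: 32 + 9 = 41
  P[5]: 49 + 9 = 58
  P[6]: 45 + 9 = 54
  P[7]: 43 + 9 = 52
  P[8]: 46 + 9 = 55
  P[9]: 47 + 9 = 56

Answer: 3:26 4:41 5:58 6:54 7:52 8:55 9:56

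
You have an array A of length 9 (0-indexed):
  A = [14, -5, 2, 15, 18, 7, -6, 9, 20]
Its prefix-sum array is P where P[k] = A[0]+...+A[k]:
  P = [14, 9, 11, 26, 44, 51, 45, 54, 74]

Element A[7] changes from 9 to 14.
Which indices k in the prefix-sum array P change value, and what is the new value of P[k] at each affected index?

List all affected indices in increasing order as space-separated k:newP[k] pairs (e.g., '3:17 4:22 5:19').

P[k] = A[0] + ... + A[k]
P[k] includes A[7] iff k >= 7
Affected indices: 7, 8, ..., 8; delta = 5
  P[7]: 54 + 5 = 59
  P[8]: 74 + 5 = 79

Answer: 7:59 8:79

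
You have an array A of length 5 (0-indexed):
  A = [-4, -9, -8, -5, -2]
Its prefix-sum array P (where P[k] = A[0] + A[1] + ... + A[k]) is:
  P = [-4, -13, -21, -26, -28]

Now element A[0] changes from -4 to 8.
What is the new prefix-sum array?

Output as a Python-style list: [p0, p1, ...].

Change: A[0] -4 -> 8, delta = 12
P[k] for k < 0: unchanged (A[0] not included)
P[k] for k >= 0: shift by delta = 12
  P[0] = -4 + 12 = 8
  P[1] = -13 + 12 = -1
  P[2] = -21 + 12 = -9
  P[3] = -26 + 12 = -14
  P[4] = -28 + 12 = -16

Answer: [8, -1, -9, -14, -16]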